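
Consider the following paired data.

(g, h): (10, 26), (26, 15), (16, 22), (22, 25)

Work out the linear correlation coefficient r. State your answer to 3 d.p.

-0.729

n = 4, Σg = 74, Σh = 88, Σg² = 1516, Σh² = 2010, Σgh = 1552
nΣgh − ΣgΣh = 6208 − 6512 = -304
nΣg² − (Σg)² = 6064 − 5476 = 588; nΣh² − (Σh)² = 8040 − 7744 = 296
r = -304 / √(588 × 296) = -304 / 417.1906 ≈ -0.729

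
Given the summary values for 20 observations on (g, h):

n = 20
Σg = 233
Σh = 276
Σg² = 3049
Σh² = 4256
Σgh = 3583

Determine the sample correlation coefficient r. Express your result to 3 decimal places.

0.950

r = (nΣgh − ΣgΣh) / √[(nΣg² − (Σg)²)(nΣh² − (Σh)²)]
Numerator: 20×3583 − 233×276 = 7352
Denominator: √[(60980 − 54289)(85120 − 76176)] = √[6691 × 8944] = 7735.9100
r = 7352 / 7735.9100 ≈ 0.950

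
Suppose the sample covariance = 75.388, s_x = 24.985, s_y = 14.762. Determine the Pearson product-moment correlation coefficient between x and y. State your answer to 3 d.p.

0.204

r = Cov(x,y) / (s_x · s_y) = 75.388 / (24.985 × 14.762)
  = 75.388 / 368.8286 ≈ 0.204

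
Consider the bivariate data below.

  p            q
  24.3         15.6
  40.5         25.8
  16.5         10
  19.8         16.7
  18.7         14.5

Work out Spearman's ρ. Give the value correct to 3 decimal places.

0.900

Rank p: 4, 5, 1, 3, 2
Rank q: 3, 5, 1, 4, 2
d = rank(p) − rank(q): 1, 0, 0, -1, 0; Σd² = 2
ρ = 1 − 6Σd² / [n(n²−1)] = 1 − 6×2 / (5×24) = 1 − 12/120 ≈ 0.900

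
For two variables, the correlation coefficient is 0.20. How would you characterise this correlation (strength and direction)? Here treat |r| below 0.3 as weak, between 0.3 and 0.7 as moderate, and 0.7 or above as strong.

weak positive

r = 0.20 > 0 so the relationship is positive.
|r| = 0.20, which falls in the weak range.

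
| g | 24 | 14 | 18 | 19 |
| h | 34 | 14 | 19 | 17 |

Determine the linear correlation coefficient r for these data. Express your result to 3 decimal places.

n = 4, Σg = 75, Σh = 84, Σg² = 1457, Σh² = 2002, Σgh = 1677
nΣgh − ΣgΣh = 6708 − 6300 = 408
nΣg² − (Σg)² = 5828 − 5625 = 203; nΣh² − (Σh)² = 8008 − 7056 = 952
r = 408 / √(203 × 952) = 408 / 439.6089 ≈ 0.928

0.928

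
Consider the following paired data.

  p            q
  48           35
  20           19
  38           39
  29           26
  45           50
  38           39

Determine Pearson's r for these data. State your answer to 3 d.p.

n = 6, Σp = 218, Σq = 208, Σp² = 8458, Σq² = 7804, Σpq = 8028
nΣpq − ΣpΣq = 48168 − 45344 = 2824
nΣp² − (Σp)² = 50748 − 47524 = 3224; nΣq² − (Σq)² = 46824 − 43264 = 3560
r = 2824 / √(3224 × 3560) = 2824 / 3387.8371 ≈ 0.834

0.834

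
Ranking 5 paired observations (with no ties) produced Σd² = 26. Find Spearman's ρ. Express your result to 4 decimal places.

-0.3000

ρ = 1 − 6Σd² / [n(n²−1)] = 1 − 6×26 / (5×24)
  = 1 − 156/120 = 1 − 1.30000 ≈ -0.3000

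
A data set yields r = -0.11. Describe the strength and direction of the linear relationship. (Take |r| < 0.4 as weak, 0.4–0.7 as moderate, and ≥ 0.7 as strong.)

r = -0.11 < 0 so the relationship is negative.
|r| = 0.11, which falls in the weak range.

weak negative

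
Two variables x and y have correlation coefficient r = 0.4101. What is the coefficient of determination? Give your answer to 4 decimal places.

0.1682

r² = (0.4101)² = 0.1682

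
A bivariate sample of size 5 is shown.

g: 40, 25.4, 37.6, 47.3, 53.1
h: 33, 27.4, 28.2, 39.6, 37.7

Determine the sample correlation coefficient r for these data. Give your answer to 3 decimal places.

0.880

n = 5, Σg = 203.4, Σh = 165.9, Σg² = 8715.82, Σh² = 5624.45, Σgh = 6951.23
nΣgh − ΣgΣh = 34756.15 − 33744.06 = 1012.09
nΣg² − (Σg)² = 43579.1 − 41371.56 = 2207.54; nΣh² − (Σh)² = 28122.25 − 27522.81 = 599.44
r = 1012.09 / √(2207.54 × 599.44) = 1012.09 / 1150.3425 ≈ 0.880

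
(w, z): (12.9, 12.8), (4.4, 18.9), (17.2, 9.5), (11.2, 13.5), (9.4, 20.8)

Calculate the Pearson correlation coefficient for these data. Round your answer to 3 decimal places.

-0.844

n = 5, Σw = 55.1, Σz = 75.5, Σw² = 695.41, Σz² = 1226.19, Σwz = 758.4
nΣwz − ΣwΣz = 3792 − 4160.05 = -368.05
nΣw² − (Σw)² = 3477.05 − 3036.01 = 441.04; nΣz² − (Σz)² = 6130.95 − 5700.25 = 430.7
r = -368.05 / √(441.04 × 430.7) = -368.05 / 435.8393 ≈ -0.844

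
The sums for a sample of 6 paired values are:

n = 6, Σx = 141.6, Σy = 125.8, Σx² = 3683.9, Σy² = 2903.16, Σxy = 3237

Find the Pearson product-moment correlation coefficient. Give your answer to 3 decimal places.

r = (nΣxy − ΣxΣy) / √[(nΣx² − (Σx)²)(nΣy² − (Σy)²)]
Numerator: 6×3237 − 141.6×125.8 = 1608.72
Denominator: √[(22103.4 − 20050.56)(17418.96 − 15825.64)] = √[2052.84 × 1593.32] = 1808.5439
r = 1608.72 / 1808.5439 ≈ 0.890

0.890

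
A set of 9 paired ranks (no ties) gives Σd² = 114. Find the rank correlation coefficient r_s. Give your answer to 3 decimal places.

ρ = 1 − 6Σd² / [n(n²−1)] = 1 − 6×114 / (9×80)
  = 1 − 684/720 = 1 − 0.9500 ≈ 0.050

0.050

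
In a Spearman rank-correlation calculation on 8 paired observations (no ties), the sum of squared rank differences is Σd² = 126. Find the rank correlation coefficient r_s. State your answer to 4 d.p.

ρ = 1 − 6Σd² / [n(n²−1)] = 1 − 6×126 / (8×63)
  = 1 − 756/504 = 1 − 1.50000 ≈ -0.5000

-0.5000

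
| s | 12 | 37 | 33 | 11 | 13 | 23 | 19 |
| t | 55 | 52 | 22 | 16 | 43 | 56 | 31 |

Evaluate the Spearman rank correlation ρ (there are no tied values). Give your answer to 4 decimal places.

0.2500

Rank s: 2, 7, 6, 1, 3, 5, 4
Rank t: 6, 5, 2, 1, 4, 7, 3
d = rank(s) − rank(t): -4, 2, 4, 0, -1, -2, 1; Σd² = 42
ρ = 1 − 6Σd² / [n(n²−1)] = 1 − 6×42 / (7×48) = 1 − 252/336 ≈ 0.2500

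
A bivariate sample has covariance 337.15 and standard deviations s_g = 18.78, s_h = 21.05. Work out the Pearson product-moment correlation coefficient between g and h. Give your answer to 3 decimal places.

0.853

r = Cov(g,h) / (s_g · s_h) = 337.15 / (18.78 × 21.05)
  = 337.15 / 395.3190 ≈ 0.853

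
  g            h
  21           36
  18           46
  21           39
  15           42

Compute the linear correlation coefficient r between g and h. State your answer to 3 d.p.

-0.632

n = 4, Σg = 75, Σh = 163, Σg² = 1431, Σh² = 6697, Σgh = 3033
nΣgh − ΣgΣh = 12132 − 12225 = -93
nΣg² − (Σg)² = 5724 − 5625 = 99; nΣh² − (Σh)² = 26788 − 26569 = 219
r = -93 / √(99 × 219) = -93 / 147.2447 ≈ -0.632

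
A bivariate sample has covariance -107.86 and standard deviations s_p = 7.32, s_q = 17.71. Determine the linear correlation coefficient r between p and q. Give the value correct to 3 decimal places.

-0.832

r = Cov(p,q) / (s_p · s_q) = -107.86 / (7.32 × 17.71)
  = -107.86 / 129.6372 ≈ -0.832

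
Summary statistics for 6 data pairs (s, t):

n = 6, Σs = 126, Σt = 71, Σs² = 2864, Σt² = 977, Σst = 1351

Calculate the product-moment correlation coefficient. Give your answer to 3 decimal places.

r = (nΣst − ΣsΣt) / √[(nΣs² − (Σs)²)(nΣt² − (Σt)²)]
Numerator: 6×1351 − 126×71 = -840
Denominator: √[(17184 − 15876)(5862 − 5041)] = √[1308 × 821] = 1036.2760
r = -840 / 1036.2760 ≈ -0.811

-0.811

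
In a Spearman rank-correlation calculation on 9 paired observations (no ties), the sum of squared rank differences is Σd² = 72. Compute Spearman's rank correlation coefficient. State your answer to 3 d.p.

ρ = 1 − 6Σd² / [n(n²−1)] = 1 − 6×72 / (9×80)
  = 1 − 432/720 = 1 − 0.6000 ≈ 0.400

0.400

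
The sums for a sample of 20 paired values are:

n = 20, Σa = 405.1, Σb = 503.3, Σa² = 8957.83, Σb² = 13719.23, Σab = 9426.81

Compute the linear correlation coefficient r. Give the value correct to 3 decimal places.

-0.862

r = (nΣab − ΣaΣb) / √[(nΣa² − (Σa)²)(nΣb² − (Σb)²)]
Numerator: 20×9426.81 − 405.1×503.3 = -15350.63
Denominator: √[(179156.6 − 164106.01)(274384.6 − 253310.89)] = √[15050.59 × 21073.71] = 17809.3169
r = -15350.63 / 17809.3169 ≈ -0.862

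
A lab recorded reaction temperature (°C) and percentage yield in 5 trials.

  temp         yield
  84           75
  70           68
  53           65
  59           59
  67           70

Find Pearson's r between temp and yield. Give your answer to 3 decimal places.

0.826

n = 5, Σx = 333, Σy = 337, Σx² = 22735, Σy² = 22855, Σxy = 22676
nΣxy − ΣxΣy = 113380 − 112221 = 1159
nΣx² − (Σx)² = 113675 − 110889 = 2786; nΣy² − (Σy)² = 114275 − 113569 = 706
r = 1159 / √(2786 × 706) = 1159 / 1402.4678 ≈ 0.826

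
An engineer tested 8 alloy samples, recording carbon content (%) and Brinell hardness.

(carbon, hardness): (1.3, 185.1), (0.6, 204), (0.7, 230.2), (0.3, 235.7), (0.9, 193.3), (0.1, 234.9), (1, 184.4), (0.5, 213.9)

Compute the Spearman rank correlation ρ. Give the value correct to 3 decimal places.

-0.881

Rank carbon: 8, 4, 5, 2, 6, 1, 7, 3
Rank hardness: 2, 4, 6, 8, 3, 7, 1, 5
d = rank(carbon) − rank(hardness): 6, 0, -1, -6, 3, -6, 6, -2; Σd² = 158
ρ = 1 − 6Σd² / [n(n²−1)] = 1 − 6×158 / (8×63) = 1 − 948/504 ≈ -0.881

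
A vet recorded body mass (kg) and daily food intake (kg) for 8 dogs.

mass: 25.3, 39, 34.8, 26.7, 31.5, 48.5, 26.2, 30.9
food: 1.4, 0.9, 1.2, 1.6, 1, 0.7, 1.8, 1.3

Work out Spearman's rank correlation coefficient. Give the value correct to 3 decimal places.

Rank mass: 1, 7, 6, 3, 5, 8, 2, 4
Rank food: 6, 2, 4, 7, 3, 1, 8, 5
d = rank(mass) − rank(food): -5, 5, 2, -4, 2, 7, -6, -1; Σd² = 160
ρ = 1 − 6Σd² / [n(n²−1)] = 1 − 6×160 / (8×63) = 1 − 960/504 ≈ -0.905

-0.905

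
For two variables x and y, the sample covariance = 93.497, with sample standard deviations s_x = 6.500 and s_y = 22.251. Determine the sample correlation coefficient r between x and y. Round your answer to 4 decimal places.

r = Cov(x,y) / (s_x · s_y) = 93.497 / (6.500 × 22.251)
  = 93.497 / 144.6315 ≈ 0.6464

0.6464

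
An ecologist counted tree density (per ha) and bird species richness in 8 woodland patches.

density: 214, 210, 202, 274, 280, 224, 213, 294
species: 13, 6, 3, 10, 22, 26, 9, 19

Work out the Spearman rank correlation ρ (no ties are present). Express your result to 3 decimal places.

0.786

Rank density: 4, 2, 1, 6, 7, 5, 3, 8
Rank species: 5, 2, 1, 4, 7, 8, 3, 6
d = rank(density) − rank(species): -1, 0, 0, 2, 0, -3, 0, 2; Σd² = 18
ρ = 1 − 6Σd² / [n(n²−1)] = 1 − 6×18 / (8×63) = 1 − 108/504 ≈ 0.786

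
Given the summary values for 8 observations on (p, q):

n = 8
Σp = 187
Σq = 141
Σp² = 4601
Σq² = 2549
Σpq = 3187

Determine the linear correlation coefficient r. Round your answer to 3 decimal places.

r = (nΣpq − ΣpΣq) / √[(nΣp² − (Σp)²)(nΣq² − (Σq)²)]
Numerator: 8×3187 − 187×141 = -871
Denominator: √[(36808 − 34969)(20392 − 19881)] = √[1839 × 511] = 969.3962
r = -871 / 969.3962 ≈ -0.898

-0.898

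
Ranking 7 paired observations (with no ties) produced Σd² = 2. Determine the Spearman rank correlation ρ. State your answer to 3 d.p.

0.964

ρ = 1 − 6Σd² / [n(n²−1)] = 1 − 6×2 / (7×48)
  = 1 − 12/336 = 1 − 0.0357 ≈ 0.964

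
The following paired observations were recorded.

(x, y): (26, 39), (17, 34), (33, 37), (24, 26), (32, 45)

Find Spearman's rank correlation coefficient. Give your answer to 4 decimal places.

Rank x: 3, 1, 5, 2, 4
Rank y: 4, 2, 3, 1, 5
d = rank(x) − rank(y): -1, -1, 2, 1, -1; Σd² = 8
ρ = 1 − 6Σd² / [n(n²−1)] = 1 − 6×8 / (5×24) = 1 − 48/120 ≈ 0.6000

0.6000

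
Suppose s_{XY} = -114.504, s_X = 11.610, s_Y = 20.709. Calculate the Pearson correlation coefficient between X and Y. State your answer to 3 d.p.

-0.476

r = Cov(X,Y) / (s_X · s_Y) = -114.504 / (11.610 × 20.709)
  = -114.504 / 240.4315 ≈ -0.476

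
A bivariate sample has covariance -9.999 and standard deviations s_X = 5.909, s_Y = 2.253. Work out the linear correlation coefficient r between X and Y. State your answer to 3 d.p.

r = Cov(X,Y) / (s_X · s_Y) = -9.999 / (5.909 × 2.253)
  = -9.999 / 13.3130 ≈ -0.751

-0.751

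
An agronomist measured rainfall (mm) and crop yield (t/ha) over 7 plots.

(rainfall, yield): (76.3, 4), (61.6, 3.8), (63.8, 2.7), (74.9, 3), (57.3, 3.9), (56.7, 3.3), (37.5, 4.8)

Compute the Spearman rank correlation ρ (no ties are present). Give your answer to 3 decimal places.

-0.321

Rank rainfall: 7, 4, 5, 6, 3, 2, 1
Rank yield: 6, 4, 1, 2, 5, 3, 7
d = rank(rainfall) − rank(yield): 1, 0, 4, 4, -2, -1, -6; Σd² = 74
ρ = 1 − 6Σd² / [n(n²−1)] = 1 − 6×74 / (7×48) = 1 − 444/336 ≈ -0.321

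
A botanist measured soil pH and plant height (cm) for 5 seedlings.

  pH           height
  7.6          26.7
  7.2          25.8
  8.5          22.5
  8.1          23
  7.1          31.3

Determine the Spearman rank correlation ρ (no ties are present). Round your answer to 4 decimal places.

-0.9000

Rank pH: 3, 2, 5, 4, 1
Rank height: 4, 3, 1, 2, 5
d = rank(pH) − rank(height): -1, -1, 4, 2, -4; Σd² = 38
ρ = 1 − 6Σd² / [n(n²−1)] = 1 − 6×38 / (5×24) = 1 − 228/120 ≈ -0.9000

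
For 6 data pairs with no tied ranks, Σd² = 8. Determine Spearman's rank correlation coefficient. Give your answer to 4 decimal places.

0.7714

ρ = 1 − 6Σd² / [n(n²−1)] = 1 − 6×8 / (6×35)
  = 1 − 48/210 = 1 − 0.22857 ≈ 0.7714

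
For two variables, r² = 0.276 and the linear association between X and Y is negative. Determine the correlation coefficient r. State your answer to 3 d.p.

|r| = √0.276 = 0.525
The association is negative, so r = −0.525.

-0.525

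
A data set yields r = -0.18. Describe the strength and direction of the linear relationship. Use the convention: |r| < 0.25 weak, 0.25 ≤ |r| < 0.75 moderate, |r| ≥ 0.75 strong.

weak negative

r = -0.18 < 0 so the relationship is negative.
|r| = 0.18, which falls in the weak range.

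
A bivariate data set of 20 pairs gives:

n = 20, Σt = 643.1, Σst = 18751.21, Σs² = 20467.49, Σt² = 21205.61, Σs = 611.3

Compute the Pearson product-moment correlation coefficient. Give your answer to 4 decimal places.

-0.9340

r = (nΣst − ΣsΣt) / √[(nΣs² − (Σs)²)(nΣt² − (Σt)²)]
Numerator: 20×18751.21 − 611.3×643.1 = -18102.83
Denominator: √[(409349.8 − 373687.69)(424112.2 − 413577.61)] = √[35662.11 × 10534.59] = 19382.6135
r = -18102.83 / 19382.6135 ≈ -0.9340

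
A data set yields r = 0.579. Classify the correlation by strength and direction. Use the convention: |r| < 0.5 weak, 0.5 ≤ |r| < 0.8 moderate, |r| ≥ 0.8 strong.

moderate positive

r = 0.579 > 0 so the relationship is positive.
|r| = 0.579, which falls in the moderate range.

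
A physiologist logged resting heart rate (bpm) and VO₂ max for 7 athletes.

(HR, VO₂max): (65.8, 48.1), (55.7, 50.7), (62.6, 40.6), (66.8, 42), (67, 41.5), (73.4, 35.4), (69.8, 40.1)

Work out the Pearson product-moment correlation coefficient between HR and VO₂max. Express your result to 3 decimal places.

-0.819

n = 7, Σx = 461.1, Σy = 298.4, Σx² = 30561.73, Σy² = 12879.88, Σxy = 19513.97
nΣxy − ΣxΣy = 136597.79 − 137592.24 = -994.45
nΣx² − (Σx)² = 213932.11 − 212613.21 = 1318.9; nΣy² − (Σy)² = 90159.16 − 89042.56 = 1116.6
r = -994.45 / √(1318.9 × 1116.6) = -994.45 / 1213.5418 ≈ -0.819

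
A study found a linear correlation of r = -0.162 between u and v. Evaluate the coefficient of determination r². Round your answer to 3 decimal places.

r² = (-0.162)² = 0.026

0.026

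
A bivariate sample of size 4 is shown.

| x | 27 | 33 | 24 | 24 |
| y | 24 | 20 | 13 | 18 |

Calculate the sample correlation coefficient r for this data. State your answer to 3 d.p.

n = 4, Σx = 108, Σy = 75, Σx² = 2970, Σy² = 1469, Σxy = 2052
nΣxy − ΣxΣy = 8208 − 8100 = 108
nΣx² − (Σx)² = 11880 − 11664 = 216; nΣy² − (Σy)² = 5876 − 5625 = 251
r = 108 / √(216 × 251) = 108 / 232.8433 ≈ 0.464

0.464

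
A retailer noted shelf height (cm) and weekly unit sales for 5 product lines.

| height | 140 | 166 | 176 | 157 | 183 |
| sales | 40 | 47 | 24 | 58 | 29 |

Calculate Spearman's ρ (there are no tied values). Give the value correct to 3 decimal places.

-0.600

Rank height: 1, 3, 4, 2, 5
Rank sales: 3, 4, 1, 5, 2
d = rank(height) − rank(sales): -2, -1, 3, -3, 3; Σd² = 32
ρ = 1 − 6Σd² / [n(n²−1)] = 1 − 6×32 / (5×24) = 1 − 192/120 ≈ -0.600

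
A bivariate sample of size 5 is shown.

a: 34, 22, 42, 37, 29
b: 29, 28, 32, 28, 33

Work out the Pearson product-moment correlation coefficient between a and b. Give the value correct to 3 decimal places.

n = 5, Σa = 164, Σb = 150, Σa² = 5614, Σb² = 4522, Σab = 4939
nΣab − ΣaΣb = 24695 − 24600 = 95
nΣa² − (Σa)² = 28070 − 26896 = 1174; nΣb² − (Σb)² = 22610 − 22500 = 110
r = 95 / √(1174 × 110) = 95 / 359.3605 ≈ 0.264

0.264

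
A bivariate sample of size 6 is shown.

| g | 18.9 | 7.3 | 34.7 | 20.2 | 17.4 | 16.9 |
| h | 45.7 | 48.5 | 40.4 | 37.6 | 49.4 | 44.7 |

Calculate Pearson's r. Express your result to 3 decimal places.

n = 6, Σg = 115.4, Σh = 266.3, Σg² = 2611, Σh² = 11925.11, Σgh = 4994.17
nΣgh − ΣgΣh = 29965.02 − 30731.02 = -766
nΣg² − (Σg)² = 15666 − 13317.16 = 2348.84; nΣh² − (Σh)² = 71550.66 − 70915.69 = 634.97
r = -766 / √(2348.84 × 634.97) = -766 / 1221.2465 ≈ -0.627

-0.627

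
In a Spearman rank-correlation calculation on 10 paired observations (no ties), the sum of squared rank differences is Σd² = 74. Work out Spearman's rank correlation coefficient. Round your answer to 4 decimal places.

ρ = 1 − 6Σd² / [n(n²−1)] = 1 − 6×74 / (10×99)
  = 1 − 444/990 = 1 − 0.44848 ≈ 0.5515

0.5515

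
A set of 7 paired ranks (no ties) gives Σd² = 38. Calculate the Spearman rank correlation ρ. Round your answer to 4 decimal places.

ρ = 1 − 6Σd² / [n(n²−1)] = 1 − 6×38 / (7×48)
  = 1 − 228/336 = 1 − 0.67857 ≈ 0.3214

0.3214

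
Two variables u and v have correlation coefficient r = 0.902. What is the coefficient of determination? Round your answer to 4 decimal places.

0.8136

r² = (0.902)² = 0.8136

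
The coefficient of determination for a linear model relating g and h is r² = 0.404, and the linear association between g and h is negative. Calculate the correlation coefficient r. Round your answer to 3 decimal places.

-0.636

|r| = √0.404 = 0.636
The association is negative, so r = −0.636.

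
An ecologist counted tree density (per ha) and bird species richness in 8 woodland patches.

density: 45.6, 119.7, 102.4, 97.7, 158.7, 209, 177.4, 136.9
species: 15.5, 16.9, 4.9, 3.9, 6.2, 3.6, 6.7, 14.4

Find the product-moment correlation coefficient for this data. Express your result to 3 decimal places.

-0.464

n = 8, Σx = 1047.4, Σy = 72.1, Σx² = 155517.56, Σy² = 868.73, Σxy = 8508.8
nΣxy − ΣxΣy = 68070.4 − 75517.54 = -7447.14
nΣx² − (Σx)² = 1244140.48 − 1097046.76 = 147093.72; nΣy² − (Σy)² = 6949.84 − 5198.41 = 1751.43
r = -7447.14 / √(147093.72 × 1751.43) = -7447.14 / 16050.6808 ≈ -0.464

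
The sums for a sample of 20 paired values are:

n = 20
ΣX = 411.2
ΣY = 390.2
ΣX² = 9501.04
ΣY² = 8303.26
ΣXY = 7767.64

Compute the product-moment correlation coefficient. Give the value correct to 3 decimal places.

r = (nΣXY − ΣXΣY) / √[(nΣX² − (ΣX)²)(nΣY² − (ΣY)²)]
Numerator: 20×7767.64 − 411.2×390.2 = -5097.44
Denominator: √[(190020.8 − 169085.44)(166065.2 − 152256.04)] = √[20935.36 × 13809.16] = 17002.9332
r = -5097.44 / 17002.9332 ≈ -0.300

-0.300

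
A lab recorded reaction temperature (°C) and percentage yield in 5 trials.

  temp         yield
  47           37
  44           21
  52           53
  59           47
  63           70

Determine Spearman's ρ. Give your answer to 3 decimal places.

Rank temp: 2, 1, 3, 4, 5
Rank yield: 2, 1, 4, 3, 5
d = rank(temp) − rank(yield): 0, 0, -1, 1, 0; Σd² = 2
ρ = 1 − 6Σd² / [n(n²−1)] = 1 − 6×2 / (5×24) = 1 − 12/120 ≈ 0.900

0.900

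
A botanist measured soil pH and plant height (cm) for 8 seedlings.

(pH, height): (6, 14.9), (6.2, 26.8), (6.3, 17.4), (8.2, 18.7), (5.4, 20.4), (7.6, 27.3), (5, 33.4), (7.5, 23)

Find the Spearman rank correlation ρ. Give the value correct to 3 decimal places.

Rank pH: 3, 4, 5, 8, 2, 7, 1, 6
Rank height: 1, 6, 2, 3, 4, 7, 8, 5
d = rank(pH) − rank(height): 2, -2, 3, 5, -2, 0, -7, 1; Σd² = 96
ρ = 1 − 6Σd² / [n(n²−1)] = 1 − 6×96 / (8×63) = 1 − 576/504 ≈ -0.143

-0.143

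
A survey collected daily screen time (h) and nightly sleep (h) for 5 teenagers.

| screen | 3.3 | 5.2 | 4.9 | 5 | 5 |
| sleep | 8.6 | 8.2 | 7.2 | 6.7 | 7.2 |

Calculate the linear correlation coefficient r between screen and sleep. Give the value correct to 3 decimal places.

-0.640

n = 5, Σx = 23.4, Σy = 37.9, Σx² = 111.94, Σy² = 289.77, Σxy = 175.8
nΣxy − ΣxΣy = 879 − 886.86 = -7.86
nΣx² − (Σx)² = 559.7 − 547.56 = 12.14; nΣy² − (Σy)² = 1448.85 − 1436.41 = 12.44
r = -7.86 / √(12.14 × 12.44) = -7.86 / 12.2891 ≈ -0.640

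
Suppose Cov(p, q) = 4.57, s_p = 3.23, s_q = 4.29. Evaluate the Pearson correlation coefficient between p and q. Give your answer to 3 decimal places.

r = Cov(p,q) / (s_p · s_q) = 4.57 / (3.23 × 4.29)
  = 4.57 / 13.8567 ≈ 0.330

0.330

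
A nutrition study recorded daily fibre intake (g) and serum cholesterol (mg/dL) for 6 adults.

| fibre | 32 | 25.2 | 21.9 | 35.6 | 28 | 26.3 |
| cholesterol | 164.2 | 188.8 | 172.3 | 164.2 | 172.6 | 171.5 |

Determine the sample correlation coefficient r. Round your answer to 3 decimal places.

-0.626

n = 6, Σx = 169, Σy = 1033.6, Σx² = 4881.7, Σy² = 178459.02, Σxy = 28974.3
nΣxy − ΣxΣy = 173845.8 − 174678.4 = -832.6
nΣx² − (Σx)² = 29290.2 − 28561 = 729.2; nΣy² − (Σy)² = 1070754.12 − 1068328.96 = 2425.16
r = -832.6 / √(729.2 × 2425.16) = -832.6 / 1329.8220 ≈ -0.626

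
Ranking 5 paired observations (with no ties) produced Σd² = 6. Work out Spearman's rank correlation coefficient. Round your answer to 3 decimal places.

ρ = 1 − 6Σd² / [n(n²−1)] = 1 − 6×6 / (5×24)
  = 1 − 36/120 = 1 − 0.3000 ≈ 0.700

0.700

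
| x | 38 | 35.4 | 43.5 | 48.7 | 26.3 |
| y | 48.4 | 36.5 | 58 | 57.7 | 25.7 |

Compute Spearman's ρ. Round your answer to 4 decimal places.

Rank x: 3, 2, 4, 5, 1
Rank y: 3, 2, 5, 4, 1
d = rank(x) − rank(y): 0, 0, -1, 1, 0; Σd² = 2
ρ = 1 − 6Σd² / [n(n²−1)] = 1 − 6×2 / (5×24) = 1 − 12/120 ≈ 0.9000

0.9000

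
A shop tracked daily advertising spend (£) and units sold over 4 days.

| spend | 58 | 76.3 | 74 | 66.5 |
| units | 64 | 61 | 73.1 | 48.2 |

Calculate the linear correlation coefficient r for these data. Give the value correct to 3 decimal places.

0.236

n = 4, Σx = 274.8, Σy = 246.3, Σx² = 19083.94, Σy² = 15483.85, Σxy = 16981
nΣxy − ΣxΣy = 67924 − 67683.24 = 240.76
nΣx² − (Σx)² = 76335.76 − 75515.04 = 820.72; nΣy² − (Σy)² = 61935.4 − 60663.69 = 1271.71
r = 240.76 / √(820.72 × 1271.71) = 240.76 / 1021.6251 ≈ 0.236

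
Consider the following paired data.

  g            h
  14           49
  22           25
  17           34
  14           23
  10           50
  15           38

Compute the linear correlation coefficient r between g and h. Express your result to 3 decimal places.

-0.664

n = 6, Σg = 92, Σh = 219, Σg² = 1490, Σh² = 8655, Σgh = 3206
nΣgh − ΣgΣh = 19236 − 20148 = -912
nΣg² − (Σg)² = 8940 − 8464 = 476; nΣh² − (Σh)² = 51930 − 47961 = 3969
r = -912 / √(476 × 3969) = -912 / 1374.4977 ≈ -0.664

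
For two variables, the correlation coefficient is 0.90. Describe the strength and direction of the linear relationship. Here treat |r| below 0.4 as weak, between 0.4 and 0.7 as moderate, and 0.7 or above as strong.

strong positive

r = 0.90 > 0 so the relationship is positive.
|r| = 0.90, which falls in the strong range.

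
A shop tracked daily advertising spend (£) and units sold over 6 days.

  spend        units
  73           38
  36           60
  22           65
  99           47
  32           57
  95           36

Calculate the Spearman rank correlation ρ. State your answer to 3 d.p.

Rank spend: 4, 3, 1, 6, 2, 5
Rank units: 2, 5, 6, 3, 4, 1
d = rank(spend) − rank(units): 2, -2, -5, 3, -2, 4; Σd² = 62
ρ = 1 − 6Σd² / [n(n²−1)] = 1 − 6×62 / (6×35) = 1 − 372/210 ≈ -0.771

-0.771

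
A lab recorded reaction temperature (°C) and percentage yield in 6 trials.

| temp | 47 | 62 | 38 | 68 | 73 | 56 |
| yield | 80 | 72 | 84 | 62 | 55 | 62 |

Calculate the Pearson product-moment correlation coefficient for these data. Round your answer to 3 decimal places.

-0.901

n = 6, Σx = 344, Σy = 415, Σx² = 20586, Σy² = 29353, Σxy = 23119
nΣxy − ΣxΣy = 138714 − 142760 = -4046
nΣx² − (Σx)² = 123516 − 118336 = 5180; nΣy² − (Σy)² = 176118 − 172225 = 3893
r = -4046 / √(5180 × 3893) = -4046 / 4490.6280 ≈ -0.901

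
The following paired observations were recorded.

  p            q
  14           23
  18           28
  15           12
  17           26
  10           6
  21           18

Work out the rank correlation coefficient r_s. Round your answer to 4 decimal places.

Rank p: 2, 5, 3, 4, 1, 6
Rank q: 4, 6, 2, 5, 1, 3
d = rank(p) − rank(q): -2, -1, 1, -1, 0, 3; Σd² = 16
ρ = 1 − 6Σd² / [n(n²−1)] = 1 − 6×16 / (6×35) = 1 − 96/210 ≈ 0.5429

0.5429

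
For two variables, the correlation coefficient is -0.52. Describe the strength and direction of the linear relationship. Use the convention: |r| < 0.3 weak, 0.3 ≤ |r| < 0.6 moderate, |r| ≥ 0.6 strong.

moderate negative

r = -0.52 < 0 so the relationship is negative.
|r| = 0.52, which falls in the moderate range.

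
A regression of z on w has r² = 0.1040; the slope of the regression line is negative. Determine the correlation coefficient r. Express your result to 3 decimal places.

|r| = √0.1040 = 0.322
The association is negative, so r = −0.322.

-0.322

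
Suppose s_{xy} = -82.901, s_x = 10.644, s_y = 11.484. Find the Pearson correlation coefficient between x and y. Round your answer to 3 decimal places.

r = Cov(x,y) / (s_x · s_y) = -82.901 / (10.644 × 11.484)
  = -82.901 / 122.2357 ≈ -0.678

-0.678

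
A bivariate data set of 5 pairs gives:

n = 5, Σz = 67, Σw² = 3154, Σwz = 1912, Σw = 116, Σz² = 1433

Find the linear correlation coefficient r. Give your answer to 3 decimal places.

r = (nΣwz − ΣwΣz) / √[(nΣw² − (Σw)²)(nΣz² − (Σz)²)]
Numerator: 5×1912 − 116×67 = 1788
Denominator: √[(15770 − 13456)(7165 − 4489)] = √[2314 × 2676] = 2488.4260
r = 1788 / 2488.4260 ≈ 0.719

0.719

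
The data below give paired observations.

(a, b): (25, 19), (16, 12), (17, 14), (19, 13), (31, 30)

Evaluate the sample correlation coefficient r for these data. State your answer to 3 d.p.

n = 5, Σa = 108, Σb = 88, Σa² = 2492, Σb² = 1770, Σab = 2082
nΣab − ΣaΣb = 10410 − 9504 = 906
nΣa² − (Σa)² = 12460 − 11664 = 796; nΣb² − (Σb)² = 8850 − 7744 = 1106
r = 906 / √(796 × 1106) = 906 / 938.2835 ≈ 0.966

0.966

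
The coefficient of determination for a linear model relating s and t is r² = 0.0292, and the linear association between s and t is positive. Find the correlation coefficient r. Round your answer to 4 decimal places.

0.1709

|r| = √0.0292 = 0.1709
The association is positive, so r = 0.1709.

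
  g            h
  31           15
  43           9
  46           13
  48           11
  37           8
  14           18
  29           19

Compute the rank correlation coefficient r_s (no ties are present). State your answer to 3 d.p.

Rank g: 3, 5, 6, 7, 4, 1, 2
Rank h: 5, 2, 4, 3, 1, 6, 7
d = rank(g) − rank(h): -2, 3, 2, 4, 3, -5, -5; Σd² = 92
ρ = 1 − 6Σd² / [n(n²−1)] = 1 − 6×92 / (7×48) = 1 − 552/336 ≈ -0.643

-0.643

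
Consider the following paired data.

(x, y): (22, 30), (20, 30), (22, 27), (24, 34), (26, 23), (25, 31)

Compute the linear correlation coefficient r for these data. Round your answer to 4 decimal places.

n = 6, Σx = 139, Σy = 175, Σx² = 3245, Σy² = 5175, Σxy = 4043
nΣxy − ΣxΣy = 24258 − 24325 = -67
nΣx² − (Σx)² = 19470 − 19321 = 149; nΣy² − (Σy)² = 31050 − 30625 = 425
r = -67 / √(149 × 425) = -67 / 251.6446 ≈ -0.2662

-0.2662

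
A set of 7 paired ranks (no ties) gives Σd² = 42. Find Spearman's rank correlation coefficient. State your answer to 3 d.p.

ρ = 1 − 6Σd² / [n(n²−1)] = 1 − 6×42 / (7×48)
  = 1 − 252/336 = 1 − 0.7500 ≈ 0.250

0.250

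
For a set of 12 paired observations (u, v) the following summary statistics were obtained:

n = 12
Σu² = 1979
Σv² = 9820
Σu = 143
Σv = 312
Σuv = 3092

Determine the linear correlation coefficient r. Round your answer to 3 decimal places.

r = (nΣuv − ΣuΣv) / √[(nΣu² − (Σu)²)(nΣv² − (Σv)²)]
Numerator: 12×3092 − 143×312 = -7512
Denominator: √[(23748 − 20449)(117840 − 97344)] = √[3299 × 20496] = 8222.9134
r = -7512 / 8222.9134 ≈ -0.914

-0.914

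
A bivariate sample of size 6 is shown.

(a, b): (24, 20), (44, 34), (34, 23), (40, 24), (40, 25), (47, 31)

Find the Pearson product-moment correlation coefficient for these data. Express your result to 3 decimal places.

n = 6, Σa = 229, Σb = 157, Σa² = 9077, Σb² = 4247, Σab = 6175
nΣab − ΣaΣb = 37050 − 35953 = 1097
nΣa² − (Σa)² = 54462 − 52441 = 2021; nΣb² − (Σb)² = 25482 − 24649 = 833
r = 1097 / √(2021 × 833) = 1097 / 1297.4949 ≈ 0.845

0.845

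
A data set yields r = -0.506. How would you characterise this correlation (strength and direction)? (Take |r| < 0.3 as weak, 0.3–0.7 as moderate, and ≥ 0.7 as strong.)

r = -0.506 < 0 so the relationship is negative.
|r| = 0.506, which falls in the moderate range.

moderate negative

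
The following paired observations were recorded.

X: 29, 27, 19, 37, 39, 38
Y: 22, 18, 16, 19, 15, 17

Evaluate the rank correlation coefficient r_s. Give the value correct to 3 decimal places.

Rank X: 3, 2, 1, 4, 6, 5
Rank Y: 6, 4, 2, 5, 1, 3
d = rank(X) − rank(Y): -3, -2, -1, -1, 5, 2; Σd² = 44
ρ = 1 − 6Σd² / [n(n²−1)] = 1 − 6×44 / (6×35) = 1 − 264/210 ≈ -0.257

-0.257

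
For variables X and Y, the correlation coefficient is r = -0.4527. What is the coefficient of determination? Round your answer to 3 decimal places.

0.205

r² = (-0.4527)² = 0.205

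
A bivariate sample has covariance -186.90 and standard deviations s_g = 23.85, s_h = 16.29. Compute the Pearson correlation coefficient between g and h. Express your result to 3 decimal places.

r = Cov(g,h) / (s_g · s_h) = -186.90 / (23.85 × 16.29)
  = -186.90 / 388.5165 ≈ -0.481

-0.481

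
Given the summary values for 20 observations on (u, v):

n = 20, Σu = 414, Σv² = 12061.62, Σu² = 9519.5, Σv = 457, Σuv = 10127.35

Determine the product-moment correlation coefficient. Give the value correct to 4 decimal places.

r = (nΣuv − ΣuΣv) / √[(nΣu² − (Σu)²)(nΣv² − (Σv)²)]
Numerator: 20×10127.35 − 414×457 = 13349
Denominator: √[(190390 − 171396)(241232.4 − 208849)] = √[18994 × 32383.4] = 24801.0141
r = 13349 / 24801.0141 ≈ 0.5382

0.5382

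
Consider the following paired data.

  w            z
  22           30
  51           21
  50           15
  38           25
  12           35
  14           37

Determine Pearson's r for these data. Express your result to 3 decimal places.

n = 6, Σw = 187, Σz = 163, Σw² = 7369, Σz² = 4785, Σwz = 4369
nΣwz − ΣwΣz = 26214 − 30481 = -4267
nΣw² − (Σw)² = 44214 − 34969 = 9245; nΣz² − (Σz)² = 28710 − 26569 = 2141
r = -4267 / √(9245 × 2141) = -4267 / 4448.9937 ≈ -0.959

-0.959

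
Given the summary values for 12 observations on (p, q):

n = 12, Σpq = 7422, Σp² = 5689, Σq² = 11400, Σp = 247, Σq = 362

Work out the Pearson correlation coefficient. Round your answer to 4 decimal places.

-0.0541

r = (nΣpq − ΣpΣq) / √[(nΣp² − (Σp)²)(nΣq² − (Σq)²)]
Numerator: 12×7422 − 247×362 = -350
Denominator: √[(68268 − 61009)(136800 − 131044)] = √[7259 × 5756] = 6463.9619
r = -350 / 6463.9619 ≈ -0.0541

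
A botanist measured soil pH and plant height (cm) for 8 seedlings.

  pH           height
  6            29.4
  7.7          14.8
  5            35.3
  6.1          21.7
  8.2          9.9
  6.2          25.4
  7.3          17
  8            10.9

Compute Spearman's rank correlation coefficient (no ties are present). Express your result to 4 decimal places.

Rank pH: 2, 6, 1, 3, 8, 4, 5, 7
Rank height: 7, 3, 8, 5, 1, 6, 4, 2
d = rank(pH) − rank(height): -5, 3, -7, -2, 7, -2, 1, 5; Σd² = 166
ρ = 1 − 6Σd² / [n(n²−1)] = 1 − 6×166 / (8×63) = 1 − 996/504 ≈ -0.9762

-0.9762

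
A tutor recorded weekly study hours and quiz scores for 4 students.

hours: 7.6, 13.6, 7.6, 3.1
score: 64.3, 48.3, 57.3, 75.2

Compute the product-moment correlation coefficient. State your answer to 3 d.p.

n = 4, Σx = 31.9, Σy = 245.1, Σx² = 310.09, Σy² = 15405.71, Σxy = 1814.16
nΣxy − ΣxΣy = 7256.64 − 7818.69 = -562.05
nΣx² − (Σx)² = 1240.36 − 1017.61 = 222.75; nΣy² − (Σy)² = 61622.84 − 60074.01 = 1548.83
r = -562.05 / √(222.75 × 1548.83) = -562.05 / 587.3686 ≈ -0.957

-0.957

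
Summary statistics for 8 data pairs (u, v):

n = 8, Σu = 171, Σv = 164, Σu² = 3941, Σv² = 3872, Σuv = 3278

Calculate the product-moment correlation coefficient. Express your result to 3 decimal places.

-0.596

r = (nΣuv − ΣuΣv) / √[(nΣu² − (Σu)²)(nΣv² − (Σv)²)]
Numerator: 8×3278 − 171×164 = -1820
Denominator: √[(31528 − 29241)(30976 − 26896)] = √[2287 × 4080] = 3054.6620
r = -1820 / 3054.6620 ≈ -0.596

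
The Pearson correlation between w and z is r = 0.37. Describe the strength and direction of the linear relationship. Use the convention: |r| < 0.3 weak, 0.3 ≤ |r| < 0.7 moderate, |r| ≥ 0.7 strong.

moderate positive

r = 0.37 > 0 so the relationship is positive.
|r| = 0.37, which falls in the moderate range.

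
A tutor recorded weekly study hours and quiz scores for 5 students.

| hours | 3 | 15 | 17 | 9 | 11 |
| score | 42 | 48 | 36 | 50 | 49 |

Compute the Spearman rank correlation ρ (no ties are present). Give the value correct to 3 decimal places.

Rank hours: 1, 4, 5, 2, 3
Rank score: 2, 3, 1, 5, 4
d = rank(hours) − rank(score): -1, 1, 4, -3, -1; Σd² = 28
ρ = 1 − 6Σd² / [n(n²−1)] = 1 − 6×28 / (5×24) = 1 − 168/120 ≈ -0.400

-0.400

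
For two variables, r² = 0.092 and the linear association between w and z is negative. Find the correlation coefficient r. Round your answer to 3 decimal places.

-0.303

|r| = √0.092 = 0.303
The association is negative, so r = −0.303.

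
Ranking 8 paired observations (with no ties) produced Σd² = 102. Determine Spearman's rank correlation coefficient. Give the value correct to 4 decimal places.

-0.2143

ρ = 1 − 6Σd² / [n(n²−1)] = 1 − 6×102 / (8×63)
  = 1 − 612/504 = 1 − 1.21429 ≈ -0.2143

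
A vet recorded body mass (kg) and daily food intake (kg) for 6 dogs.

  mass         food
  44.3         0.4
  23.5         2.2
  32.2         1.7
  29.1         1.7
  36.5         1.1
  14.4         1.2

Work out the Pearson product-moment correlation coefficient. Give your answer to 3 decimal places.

n = 6, Σx = 180, Σy = 8.3, Σx² = 5938, Σy² = 13.43, Σxy = 231.06
nΣxy − ΣxΣy = 1386.36 − 1494 = -107.64
nΣx² − (Σx)² = 35628 − 32400 = 3228; nΣy² − (Σy)² = 80.58 − 68.89 = 11.69
r = -107.64 / √(3228 × 11.69) = -107.64 / 194.2558 ≈ -0.554

-0.554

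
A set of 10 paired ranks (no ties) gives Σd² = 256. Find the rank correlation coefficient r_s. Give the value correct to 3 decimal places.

-0.552

ρ = 1 − 6Σd² / [n(n²−1)] = 1 − 6×256 / (10×99)
  = 1 − 1536/990 = 1 − 1.5515 ≈ -0.552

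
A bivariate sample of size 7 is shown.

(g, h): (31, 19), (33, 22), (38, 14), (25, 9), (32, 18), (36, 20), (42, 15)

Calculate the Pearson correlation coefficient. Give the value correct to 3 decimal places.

n = 7, Σg = 237, Σh = 117, Σg² = 8203, Σh² = 2071, Σgh = 3998
nΣgh − ΣgΣh = 27986 − 27729 = 257
nΣg² − (Σg)² = 57421 − 56169 = 1252; nΣh² − (Σh)² = 14497 − 13689 = 808
r = 257 / √(1252 × 808) = 257 / 1005.7912 ≈ 0.256

0.256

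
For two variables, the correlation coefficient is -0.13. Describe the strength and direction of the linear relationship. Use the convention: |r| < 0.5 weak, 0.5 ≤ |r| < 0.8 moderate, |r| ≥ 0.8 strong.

r = -0.13 < 0 so the relationship is negative.
|r| = 0.13, which falls in the weak range.

weak negative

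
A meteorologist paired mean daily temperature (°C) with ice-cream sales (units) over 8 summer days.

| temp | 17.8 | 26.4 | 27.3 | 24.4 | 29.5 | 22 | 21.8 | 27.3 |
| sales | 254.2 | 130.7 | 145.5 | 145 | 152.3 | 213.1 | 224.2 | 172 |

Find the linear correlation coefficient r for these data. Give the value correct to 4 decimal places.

-0.8658

n = 8, Σx = 196.5, Σy = 1437, Σx² = 4929.23, Σy² = 272351.92, Σxy = 34249.6
nΣxy − ΣxΣy = 273996.8 − 282370.5 = -8373.7
nΣx² − (Σx)² = 39433.84 − 38612.25 = 821.59; nΣy² − (Σy)² = 2178815.36 − 2064969 = 113846.36
r = -8373.7 / √(821.59 × 113846.36) = -8373.7 / 9671.3510 ≈ -0.8658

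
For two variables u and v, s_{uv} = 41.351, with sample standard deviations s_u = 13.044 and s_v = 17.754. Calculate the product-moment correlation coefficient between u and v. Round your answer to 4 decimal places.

r = Cov(u,v) / (s_u · s_v) = 41.351 / (13.044 × 17.754)
  = 41.351 / 231.5832 ≈ 0.1786

0.1786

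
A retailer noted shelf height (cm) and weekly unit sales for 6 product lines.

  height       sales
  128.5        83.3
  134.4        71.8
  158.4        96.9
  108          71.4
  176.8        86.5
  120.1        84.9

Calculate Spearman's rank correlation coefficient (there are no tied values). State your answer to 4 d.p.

Rank height: 3, 4, 5, 1, 6, 2
Rank sales: 3, 2, 6, 1, 5, 4
d = rank(height) − rank(sales): 0, 2, -1, 0, 1, -2; Σd² = 10
ρ = 1 − 6Σd² / [n(n²−1)] = 1 − 6×10 / (6×35) = 1 − 60/210 ≈ 0.7143

0.7143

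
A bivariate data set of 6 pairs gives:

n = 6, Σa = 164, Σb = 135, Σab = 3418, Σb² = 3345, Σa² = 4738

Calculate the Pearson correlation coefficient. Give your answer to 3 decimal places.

-0.971

r = (nΣab − ΣaΣb) / √[(nΣa² − (Σa)²)(nΣb² − (Σb)²)]
Numerator: 6×3418 − 164×135 = -1632
Denominator: √[(28428 − 26896)(20070 − 18225)] = √[1532 × 1845] = 1681.2317
r = -1632 / 1681.2317 ≈ -0.971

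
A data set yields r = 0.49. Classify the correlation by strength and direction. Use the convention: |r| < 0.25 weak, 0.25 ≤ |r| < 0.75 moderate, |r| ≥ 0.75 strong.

r = 0.49 > 0 so the relationship is positive.
|r| = 0.49, which falls in the moderate range.

moderate positive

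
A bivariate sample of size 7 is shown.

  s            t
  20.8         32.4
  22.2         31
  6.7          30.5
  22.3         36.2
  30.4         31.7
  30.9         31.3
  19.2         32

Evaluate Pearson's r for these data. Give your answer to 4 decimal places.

0.1635

n = 7, Σs = 152.5, Σt = 225.1, Σs² = 3715.27, Σt² = 7260.03, Σst = 4918.98
nΣst − ΣsΣt = 34432.86 − 34327.75 = 105.11
nΣs² − (Σs)² = 26006.89 − 23256.25 = 2750.64; nΣt² − (Σt)² = 50820.21 − 50670.01 = 150.2
r = 105.11 / √(2750.64 × 150.2) = 105.11 / 642.7644 ≈ 0.1635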